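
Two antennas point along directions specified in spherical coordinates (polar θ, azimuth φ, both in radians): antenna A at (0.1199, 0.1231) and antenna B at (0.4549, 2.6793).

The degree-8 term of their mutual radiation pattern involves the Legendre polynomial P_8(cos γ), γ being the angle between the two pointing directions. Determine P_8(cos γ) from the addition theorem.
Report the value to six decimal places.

Term-by-term m-sum for l=8 (normalisation 4π/17 = 0.739198):
  term(m=-8) = -0.00000 - 0.00000j   from Y*(Ω₁)=0.00000 + 0.00000j, Y(Ω₂)=-0.00061 - 0.00038j
  term(m=-7) = 0.00000 + 0.00000j   from Y*(Ω₁)=0.00000 + 0.00000j, Y(Ω₂)=0.00583 + 0.00055j
  term(m=-6) = -0.00000 - 0.00000j   from Y*(Ω₁)=0.00001 + 0.00001j, Y(Ω₂)=-0.02806 + 0.01081j
  term(m=-5) = 0.00002 - 0.00001j   from Y*(Ω₁)=0.00019 + 0.00013j, Y(Ω₂)=0.07348 - 0.08037j
  term(m=-4) = -0.00052 + 0.00054j   from Y*(Ω₁)=0.00235 + 0.00126j, Y(Ω₂)=-0.07741 + 0.27087j
  term(m=-3) = 0.00206 - 0.01099j   from Y*(Ω₁)=0.02113 + 0.00818j, Y(Ω₂)=-0.09025 - 0.48516j
  term(m=-2) = 0.02530 + 0.05983j   from Y*(Ω₁)=0.13221 + 0.03322j, Y(Ω₂)=0.28696 + 0.38046j
  term(m=-1) = 0.00578 + 0.00383j   from Y*(Ω₁)=0.51504 + 0.06372j, Y(Ω₂)=0.01197 + 0.00596j
  term(m=+0) = -0.41959 + 0.00000j   from Y*(Ω₁)=0.88089 + 0.00000j, Y(Ω₂)=-0.47633 + 0.00000j
  term(m=+1) = 0.00578 - 0.00383j   from Y*(Ω₁)=-0.51504 + 0.06372j, Y(Ω₂)=-0.01197 + 0.00596j
  term(m=+2) = 0.02530 - 0.05983j   from Y*(Ω₁)=0.13221 - 0.03322j, Y(Ω₂)=0.28696 - 0.38046j
  term(m=+3) = 0.00206 + 0.01099j   from Y*(Ω₁)=-0.02113 + 0.00818j, Y(Ω₂)=0.09025 - 0.48516j
  term(m=+4) = -0.00052 - 0.00054j   from Y*(Ω₁)=0.00235 - 0.00126j, Y(Ω₂)=-0.07741 - 0.27087j
  term(m=+5) = 0.00002 + 0.00001j   from Y*(Ω₁)=-0.00019 + 0.00013j, Y(Ω₂)=-0.07348 - 0.08037j
  term(m=+6) = -0.00000 + 0.00000j   from Y*(Ω₁)=0.00001 - 0.00001j, Y(Ω₂)=-0.02806 - 0.01081j
  term(m=+7) = 0.00000 - 0.00000j   from Y*(Ω₁)=-0.00000 + 0.00000j, Y(Ω₂)=-0.00583 + 0.00055j
  term(m=+8) = -0.00000 + 0.00000j   from Y*(Ω₁)=0.00000 - 0.00000j, Y(Ω₂)=-0.00061 + 0.00038j
Σ over m = -0.35430 - 0.00000j; ×(4π/17) → -0.26190 - 0.00000j. Real part: -0.261900

-0.261900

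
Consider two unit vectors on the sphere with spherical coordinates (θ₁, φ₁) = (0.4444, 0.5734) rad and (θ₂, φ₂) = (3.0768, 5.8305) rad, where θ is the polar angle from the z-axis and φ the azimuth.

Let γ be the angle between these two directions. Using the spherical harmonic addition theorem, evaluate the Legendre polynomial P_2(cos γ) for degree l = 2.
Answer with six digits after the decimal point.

0.678958

Term-by-term m-sum for l=2 (normalisation 4π/5 = 2.513274):
  m=-2: Y*=+0.029372+0.065072i  Y=+0.001000+0.001274i  product -0.000054+0.000102i
  m=-1: Y*=+0.251910+0.162677i  Y=-0.044888-0.021832i  product -0.007756-0.012802i
  m=+0: Y*=+0.455904-0.000000i  Y=+0.626817+0.000000i  product +0.285768+0.000000i
  m=+1: Y*=-0.251910+0.162677i  Y=+0.044888-0.021832i  product -0.007756+0.012802i
  m=+2: Y*=+0.029372-0.065072i  Y=+0.001000-0.001274i  product -0.000054-0.000102i
Σ over m = +0.270149-0.000000i; ×(4π/5) → +0.678958-0.000000i. Real part: 0.678958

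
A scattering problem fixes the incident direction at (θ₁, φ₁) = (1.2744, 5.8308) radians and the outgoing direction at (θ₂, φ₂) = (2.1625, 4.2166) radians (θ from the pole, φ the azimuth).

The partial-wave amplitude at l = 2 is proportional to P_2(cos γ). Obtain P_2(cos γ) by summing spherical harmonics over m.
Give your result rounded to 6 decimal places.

-0.441576

Expand P_2 via completeness: Σ_{m} conj(Y_{2,m}) at Ω₁ times Y_{2,m} at Ω₂ —
  term(m=-2) = (-0.093665, -0.008151)   from Y*(Ω₁)=(0.218306, -0.277811), Y(Ω₂)=(-0.145655, -0.222696)
  term(m=-1) = (0.003349, -0.077110)   from Y*(Ω₁)=(0.194095, -0.094330), Y(Ω₂)=(0.170144, -0.314587)
  term(m=+0) = (0.004934, 0.000000)   from Y*(Ω₁)=(-0.234675, -0.000000), Y(Ω₂)=(-0.021023, 0.000000)
  term(m=+1) = (0.003349, 0.077110)   from Y*(Ω₁)=(-0.194095, -0.094330), Y(Ω₂)=(-0.170144, -0.314587)
  term(m=+2) = (-0.093665, 0.008151)   from Y*(Ω₁)=(0.218306, 0.277811), Y(Ω₂)=(-0.145655, 0.222696)
Accumulated sum (-0.175698, 0.000000); after 4π/(2l+1) scaling, (-0.441576, 0.000000) ⇒ P_2 = -0.441576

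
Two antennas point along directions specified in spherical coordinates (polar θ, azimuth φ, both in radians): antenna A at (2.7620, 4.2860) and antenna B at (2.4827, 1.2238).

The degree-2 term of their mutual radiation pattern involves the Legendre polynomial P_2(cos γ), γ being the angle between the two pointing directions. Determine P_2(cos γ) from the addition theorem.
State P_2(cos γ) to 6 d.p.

-0.112537

Summing Y*_{l m}(θ₁,φ₁)·Y_{l m}(θ₂,φ₂) over m ∈ [−2, 2]; prefactor 4π/(2·2+1) = 2.513274:
  m=-2: -0.034892+0.039942i × -0.111301-0.092610i = +0.007583-0.001214i  (running Σ = +0.007583-0.001214i)
  m=-1: +0.109966+0.242078i × -0.127180+0.351687i = -0.099121+0.007886i  (running Σ = -0.091539+0.006672i)
  m=0: +0.500872-0.000000i × +0.276119+0.000000i = +0.138300+0.000000i  (running Σ = +0.046762+0.006672i)
  m=1: -0.109966+0.242078i × +0.127180+0.351687i = -0.099121-0.007886i  (running Σ = -0.052360-0.001214i)
  m=2: -0.034892-0.039942i × -0.111301+0.092610i = +0.007583+0.001214i  (running Σ = -0.044777-0.000000i)
Accumulated sum -0.044777-0.000000i; after 4π/(2l+1) scaling, -0.112537-0.000000i ⇒ P_2 = -0.112537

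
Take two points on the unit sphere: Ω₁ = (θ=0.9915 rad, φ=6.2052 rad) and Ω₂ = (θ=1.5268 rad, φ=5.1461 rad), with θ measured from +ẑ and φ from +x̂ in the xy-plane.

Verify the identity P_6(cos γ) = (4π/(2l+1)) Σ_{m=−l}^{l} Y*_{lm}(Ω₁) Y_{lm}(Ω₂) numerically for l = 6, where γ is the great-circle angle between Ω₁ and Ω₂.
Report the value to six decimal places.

Addition theorem: P_6(cos γ) = (4π/13) Σ_m Y*_{lm}(Ω₁) Y_{lm}(Ω₂), m = −6…6:
  [-6]  conj(Y_{6,-6})(Ω₁) = (0.148087, -0.074834) ; Y_{6,-6}(Ω₂) = (0.412112, 0.246655) ; Δ = (0.079487, 0.005686)
  [-5]  conj(Y_{6,-5})(Ω₁) = (0.347769, -0.142922) ; Y_{6,-5}(Ω₂) = (0.060546, -0.041223) ; Δ = (0.015164, -0.022989)
  [-4]  conj(Y_{6,-4})(Ω₁) = (0.382455, -0.123330) ; Y_{6,-4}(Ω₂) = (0.056807, 0.343170) ; Δ = (0.064049, 0.124241)
  [-3]  conj(Y_{6,-3})(Ω₁) = (0.060284, -0.014367) ; Y_{6,-3}(Ω₂) = (0.082016, 0.022669) ; Δ = (0.005270, 0.000188)
  [-2]  conj(Y_{6,-2})(Ω₁) = (-0.322335, 0.050686) ; Y_{6,-2}(Ω₂) = (-0.202956, 0.239314) ; Δ = (0.053290, -0.087426)
  [-1]  conj(Y_{6,-1})(Ω₁) = (-0.193201, 0.015097) ; Y_{6,-1}(Ω₂) = (0.037596, 0.081179) ; Δ = (-0.008489, -0.015116)
  [+0]  conj(Y_{6,0})(Ω₁) = (0.279310, -0.000000) ; Y_{6,0}(Ω₂) = (-0.305009, 0.000000) ; Δ = (-0.085192, 0.000000)
  [+1]  conj(Y_{6,1})(Ω₁) = (0.193201, 0.015097) ; Y_{6,1}(Ω₂) = (-0.037596, 0.081179) ; Δ = (-0.008489, 0.015116)
  [+2]  conj(Y_{6,2})(Ω₁) = (-0.322335, -0.050686) ; Y_{6,2}(Ω₂) = (-0.202956, -0.239314) ; Δ = (0.053290, 0.087426)
  [+3]  conj(Y_{6,3})(Ω₁) = (-0.060284, -0.014367) ; Y_{6,3}(Ω₂) = (-0.082016, 0.022669) ; Δ = (0.005270, -0.000188)
  [+4]  conj(Y_{6,4})(Ω₁) = (0.382455, 0.123330) ; Y_{6,4}(Ω₂) = (0.056807, -0.343170) ; Δ = (0.064049, -0.124241)
  [+5]  conj(Y_{6,5})(Ω₁) = (-0.347769, -0.142922) ; Y_{6,5}(Ω₂) = (-0.060546, -0.041223) ; Δ = (0.015164, 0.022989)
  [+6]  conj(Y_{6,6})(Ω₁) = (0.148087, 0.074834) ; Y_{6,6}(Ω₂) = (0.412112, -0.246655) ; Δ = (0.079487, -0.005686)
Total Σ_m = (0.332349, 0.000000). Multiply by 0.966644: (0.321263, 0.000000). P_6(cos γ) = 0.321263

0.321263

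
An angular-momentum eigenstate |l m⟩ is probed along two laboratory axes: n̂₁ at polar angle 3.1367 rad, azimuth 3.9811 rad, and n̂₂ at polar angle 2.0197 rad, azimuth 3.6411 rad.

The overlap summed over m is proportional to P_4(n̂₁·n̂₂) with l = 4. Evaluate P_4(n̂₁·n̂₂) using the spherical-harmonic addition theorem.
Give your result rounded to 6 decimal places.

-0.183630

Summing Y*_{l m}(θ₁,φ₁)·Y_{l m}(θ₂,φ₂) over m ∈ [−4, 4]; prefactor 4π/(2·4+1) = 1.396263:
  m=-4: -0.00000 - 0.00000j × -0.12080 - 0.26533j = 0.00000 + 0.00000j  (running Σ = 0.00000 + 0.00000j)
  m=-3: -0.00000 + 0.00000j × 0.02868 - 0.39617j = 0.00000 + 0.00000j  (running Σ = 0.00000 + 0.00000j)
  m=-2: -0.00001 + 0.00005j × 0.04678 - 0.07269j = 0.00000 + 0.00000j  (running Σ = 0.00000 + 0.00000j)
  m=-1: 0.00618 + 0.00689j × -0.27305 + 0.14899j = -0.00271 - 0.00096j  (running Σ = -0.00271 - 0.00096j)
  m=0: 0.84618 + 0.00000j × -0.14901 + 0.00000j = -0.12609 + 0.00000j  (running Σ = -0.12880 - 0.00096j)
  m=1: -0.00618 + 0.00689j × 0.27305 + 0.14899j = -0.00271 + 0.00096j  (running Σ = -0.13152 + 0.00000j)
  m=2: -0.00001 - 0.00005j × 0.04678 + 0.07269j = 0.00000 - 0.00000j  (running Σ = -0.13152 + 0.00000j)
  m=3: 0.00000 + 0.00000j × -0.02868 - 0.39617j = 0.00000 - 0.00000j  (running Σ = -0.13152 + 0.00000j)
  m=4: -0.00000 + 0.00000j × -0.12080 + 0.26533j = 0.00000 - 0.00000j  (running Σ = -0.13152 + 0.00000j)
Accumulated sum -0.13152 + 0.00000j; after 4π/(2l+1) scaling, -0.18363 + 0.00000j ⇒ P_4 = -0.183630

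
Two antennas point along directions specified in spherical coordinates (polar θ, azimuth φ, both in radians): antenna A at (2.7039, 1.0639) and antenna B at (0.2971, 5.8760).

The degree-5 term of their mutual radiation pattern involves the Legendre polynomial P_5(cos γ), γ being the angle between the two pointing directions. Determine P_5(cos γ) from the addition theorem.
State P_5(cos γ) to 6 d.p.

Addition theorem: P_5(cos γ) = (4π/11) Σ_m Y*_{lm}(Ω₁) Y_{lm}(Ω₂), m = −5…5:
  m=-5: Y*=(0.003622, -0.005214)  Y=(-0.000448, 0.000892)  product (0.000003, 0.000006)
  m=-4: Y*=(0.018923, 0.038505)  Y=(-0.000597, 0.010290)  product (-0.000408, 0.000172)
  m=-3: Y*=(-0.167932, -0.008422)  Y=(0.021469, 0.058953)  product (-0.003109, -0.010081)
  m=-2: Y*=(0.212994, -0.342003)  Y=(0.166129, 0.176046)  product (0.095593, -0.019320)
  m=-1: Y*=(0.240385, 0.432899)  Y=(0.495447, 0.213681)  product (0.026596, 0.265844)
  m=+0: Y*=(0.002872, -0.000000)  Y=(0.409669, 0.000000)  product (0.001177, 0.000000)
  m=+1: Y*=(-0.240385, 0.432899)  Y=(-0.495447, 0.213681)  product (0.026596, -0.265844)
  m=+2: Y*=(0.212994, 0.342003)  Y=(0.166129, -0.176046)  product (0.095593, 0.019320)
  m=+3: Y*=(0.167932, -0.008422)  Y=(-0.021469, 0.058953)  product (-0.003109, 0.010081)
  m=+4: Y*=(0.018923, -0.038505)  Y=(-0.000597, -0.010290)  product (-0.000408, -0.000172)
  m=+5: Y*=(-0.003622, -0.005214)  Y=(0.000448, 0.000892)  product (0.000003, -0.000006)
Accumulated sum (0.238527, 0.000000); after 4π/(2l+1) scaling, (0.272492, 0.000000) ⇒ P_5 = 0.272492

0.272492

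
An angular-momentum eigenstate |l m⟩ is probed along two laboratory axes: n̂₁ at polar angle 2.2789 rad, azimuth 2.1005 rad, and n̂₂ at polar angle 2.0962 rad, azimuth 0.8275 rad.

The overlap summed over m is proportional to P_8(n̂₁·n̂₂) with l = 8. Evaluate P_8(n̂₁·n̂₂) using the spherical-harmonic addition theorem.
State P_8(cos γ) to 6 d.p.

-0.019199

Summing Y*_{l m}(θ₁,φ₁)·Y_{l m}(θ₂,φ₂) over m ∈ [−8, 8]; prefactor 4π/(2·8+1) = 0.739198:
  term(m=-8) = -0.006702-0.006360i   from Y*(Ω₁)=-0.026114-0.050808i, Y(Ω₂)=+0.152641-0.053448i
  term(m=-7) = -0.063907+0.036064i   from Y*(Ω₁)=+0.104976-0.165107i, Y(Ω₂)=-0.330801-0.176737i
  term(m=-6) = +0.036251+0.165225i   from Y*(Ω₁)=+0.386223+0.014153i, Y(Ω₂)=+0.109390+0.423787i
  term(m=-5) = +0.068164+0.005589i   from Y*(Ω₁)=+0.211765+0.394097i, Y(Ω₂)=+0.083122-0.128298i
  term(m=-4) = -0.018428+0.046190i   from Y*(Ω₁)=-0.095803+0.156957i, Y(Ω₂)=+0.266617-0.045330i
  term(m=-3) = -0.060188-0.048415i   from Y*(Ω₁)=+0.253841+0.004650i, Y(Ω₂)=-0.240524-0.186322i
  term(m=-2) = +0.035474-0.024040i   from Y*(Ω₁)=+0.164374+0.292906i, Y(Ω₂)=-0.010730-0.127131i
  term(m=-1) = +0.010582+0.034478i   from Y*(Ω₁)=+0.055090-0.094087i, Y(Ω₂)=-0.223853+0.243543i
  term(m=+0) = -0.028465+0.000000i   from Y*(Ω₁)=+0.353182-0.000000i, Y(Ω₂)=-0.080596+0.000000i
  term(m=+1) = +0.010582-0.034478i   from Y*(Ω₁)=-0.055090-0.094087i, Y(Ω₂)=+0.223853+0.243543i
  term(m=+2) = +0.035474+0.024040i   from Y*(Ω₁)=+0.164374-0.292906i, Y(Ω₂)=-0.010730+0.127131i
  term(m=+3) = -0.060188+0.048415i   from Y*(Ω₁)=-0.253841+0.004650i, Y(Ω₂)=+0.240524-0.186322i
  term(m=+4) = -0.018428-0.046190i   from Y*(Ω₁)=-0.095803-0.156957i, Y(Ω₂)=+0.266617+0.045330i
  term(m=+5) = +0.068164-0.005589i   from Y*(Ω₁)=-0.211765+0.394097i, Y(Ω₂)=-0.083122-0.128298i
  term(m=+6) = +0.036251-0.165225i   from Y*(Ω₁)=+0.386223-0.014153i, Y(Ω₂)=+0.109390-0.423787i
  term(m=+7) = -0.063907-0.036064i   from Y*(Ω₁)=-0.104976-0.165107i, Y(Ω₂)=+0.330801-0.176737i
  term(m=+8) = -0.006702+0.006360i   from Y*(Ω₁)=-0.026114+0.050808i, Y(Ω₂)=+0.152641+0.053448i
Total Σ_m = -0.025972+0.000000i. Multiply by 0.739198: -0.019199+0.000000i. P_8(cos γ) = -0.019199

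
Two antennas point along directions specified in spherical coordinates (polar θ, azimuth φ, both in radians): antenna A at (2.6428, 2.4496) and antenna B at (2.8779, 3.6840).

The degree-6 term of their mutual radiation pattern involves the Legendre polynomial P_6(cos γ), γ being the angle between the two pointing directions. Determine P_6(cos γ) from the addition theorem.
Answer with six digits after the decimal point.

-0.296206

Addition theorem: P_6(cos γ) = (4π/13) Σ_m Y*_{lm}(Ω₁) Y_{lm}(Ω₂), m = −6…6:
  m=-6: (-0.003077, 0.004903) × (-0.000151, 0.000017) = (0.000000, -0.000001)  (running Σ = (0.000000, -0.000001))
  m=-5: (-0.034962, 0.011523) × (-0.001767, -0.000809) = (0.000071, 0.000008)  (running Σ = (0.000071, 0.000007))
  m=-4: (-0.130156, -0.051026) × (-0.008588, -0.012585) = (0.000476, 0.002076)  (running Σ = (0.000547, 0.002083))
  m=-3: (-0.166156, -0.300435) × (-0.004555, -0.080636) = (-0.023469, 0.014767)  (running Σ = (-0.022922, 0.016850))
  m=-2: (0.093352, -0.493887) × (0.133231, -0.252217) = (-0.112129, -0.089346)  (running Σ = (-0.135052, -0.072496))
  m=-1: (0.198553, -0.164539) × (0.506681, -0.305380) = (0.050356, -0.144003)  (running Σ = (-0.084696, -0.216499))
  m=0: (-0.344429, -0.000000) × (0.397866, 0.000000) = (-0.137037, -0.000000)  (running Σ = (-0.221732, -0.216499))
  m=1: (-0.198553, -0.164539) × (-0.506681, -0.305380) = (0.050356, 0.144003)  (running Σ = (-0.171376, -0.072496))
  m=2: (0.093352, 0.493887) × (0.133231, 0.252217) = (-0.112129, 0.089346)  (running Σ = (-0.283506, 0.016850))
  m=3: (0.166156, -0.300435) × (0.004555, -0.080636) = (-0.023469, -0.014767)  (running Σ = (-0.306975, 0.002083))
  m=4: (-0.130156, 0.051026) × (-0.008588, 0.012585) = (0.000476, -0.002076)  (running Σ = (-0.306499, 0.000007))
  m=5: (0.034962, 0.011523) × (0.001767, -0.000809) = (0.000071, -0.000008)  (running Σ = (-0.306428, -0.000001))
  m=6: (-0.003077, -0.004903) × (-0.000151, -0.000017) = (0.000000, 0.000001)  (running Σ = (-0.306428, 0.000000))
Total Σ_m = (-0.306428, 0.000000). Multiply by 0.966644: (-0.296206, 0.000000). P_6(cos γ) = -0.296206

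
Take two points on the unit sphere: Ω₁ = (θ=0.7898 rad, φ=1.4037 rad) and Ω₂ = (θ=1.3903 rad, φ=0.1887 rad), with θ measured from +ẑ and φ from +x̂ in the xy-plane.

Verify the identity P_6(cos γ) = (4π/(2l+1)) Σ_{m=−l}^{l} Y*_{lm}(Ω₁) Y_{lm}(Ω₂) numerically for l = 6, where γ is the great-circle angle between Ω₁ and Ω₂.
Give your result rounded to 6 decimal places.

0.253610

Expand P_6 via completeness: Σ_{m} conj(Y_{6,m}) at Ω₁ times Y_{6,m} at Ω₂ —
  m=-6: Y*=-0.03336 + 0.05225j  Y=0.18595 - 0.39642j  product 0.01451 + 0.02294j
  m=-5: Y*=0.15787 + 0.14280j  Y=0.16247 - 0.22410j  product 0.05765 - 0.01218j
  m=-4: Y*=0.31713 - 0.25042j  Y=-0.15712 + 0.14779j  product -0.01282 + 0.08621j
  m=-3: Y*=-0.19354 - 0.35318j  Y=-0.24858 + 0.15797j  product 0.10390 + 0.05722j
  m=-2: Y*=-0.02865 + 0.00995j  Y=0.13309 - 0.05276j  product -0.00329 + 0.00284j
  m=-1: Y*=-0.06038 - 0.35800j  Y=0.29068 - 0.05551j  product -0.03742 - 0.10071j
  m=+0: Y*=-0.14066 + 0.00000j  Y=-0.12305 + 0.00000j  product 0.01731 + 0.00000j
  m=+1: Y*=0.06038 - 0.35800j  Y=-0.29068 - 0.05551j  product -0.03742 + 0.10071j
  m=+2: Y*=-0.02865 - 0.00995j  Y=0.13309 + 0.05276j  product -0.00329 - 0.00284j
  m=+3: Y*=0.19354 - 0.35318j  Y=0.24858 + 0.15797j  product 0.10390 - 0.05722j
  m=+4: Y*=0.31713 + 0.25042j  Y=-0.15712 - 0.14779j  product -0.01282 - 0.08621j
  m=+5: Y*=-0.15787 + 0.14280j  Y=-0.16247 - 0.22410j  product 0.05765 + 0.01218j
  m=+6: Y*=-0.03336 - 0.05225j  Y=0.18595 + 0.39642j  product 0.01451 - 0.02294j
Total Σ_m = 0.26236 - 0.00000j. Multiply by 0.966644: 0.25361 - 0.00000j. P_6(cos γ) = 0.253610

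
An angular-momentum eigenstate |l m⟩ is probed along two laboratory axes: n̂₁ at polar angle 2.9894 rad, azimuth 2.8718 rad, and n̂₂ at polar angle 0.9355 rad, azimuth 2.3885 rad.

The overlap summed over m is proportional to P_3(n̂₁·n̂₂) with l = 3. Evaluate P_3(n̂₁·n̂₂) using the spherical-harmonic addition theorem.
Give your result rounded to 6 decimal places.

Addition theorem: P_3(cos γ) = (4π/7) Σ_m Y*_{lm}(Ω₁) Y_{lm}(Ω₂), m = −3…3:
  term(m=-3) = +0.000038+0.000314i   from Y*(Ω₁)=-0.001003+0.001052i, Y(Ω₂)=+0.138233-0.168006i
  term(m=-2) = -0.005182-0.007507i   from Y*(Ω₁)=-0.019919+0.011929i, Y(Ω₂)=+0.025368+0.392081i
  term(m=-1) = +0.033353+0.017504i   from Y*(Ω₁)=-0.183467+0.050735i, Y(Ω₂)=-0.144370-0.135331i
  term(m=+0) = +0.190827+0.000000i   from Y*(Ω₁)=-0.695335-0.000000i, Y(Ω₂)=-0.274439+0.000000i
  term(m=+1) = +0.033353-0.017504i   from Y*(Ω₁)=+0.183467+0.050735i, Y(Ω₂)=+0.144370-0.135331i
  term(m=+2) = -0.005182+0.007507i   from Y*(Ω₁)=-0.019919-0.011929i, Y(Ω₂)=+0.025368-0.392081i
  term(m=+3) = +0.000038-0.000314i   from Y*(Ω₁)=+0.001003+0.001052i, Y(Ω₂)=-0.138233-0.168006i
Σ over m = +0.247245-0.000000i; ×(4π/7) → +0.443853-0.000000i. Real part: 0.443853

0.443853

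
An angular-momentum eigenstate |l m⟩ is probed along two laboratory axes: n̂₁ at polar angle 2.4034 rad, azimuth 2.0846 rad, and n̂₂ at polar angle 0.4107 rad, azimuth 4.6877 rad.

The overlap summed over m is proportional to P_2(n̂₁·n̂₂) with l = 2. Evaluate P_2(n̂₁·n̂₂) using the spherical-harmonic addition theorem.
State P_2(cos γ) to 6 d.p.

0.738956

Summing Y*_{l m}(θ₁,φ₁)·Y_{l m}(θ₂,φ₂) over m ∈ [−2, 2]; prefactor 4π/(2·2+1) = 2.513274:
  term(m=-2) = 0.00511 + 0.00948j   from Y*(Ω₁)=-0.09042 - 0.14975j, Y(Ω₂)=-0.06150 - 0.00304j
  term(m=-1) = 0.09336 + 0.05577j   from Y*(Ω₁)=0.18901 - 0.33490j, Y(Ω₂)=-0.00698 + 0.28271j
  term(m=+0) = 0.09709 + 0.00000j   from Y*(Ω₁)=0.20229 + 0.00000j, Y(Ω₂)=0.47996 + 0.00000j
  term(m=+1) = 0.09336 - 0.05577j   from Y*(Ω₁)=-0.18901 - 0.33490j, Y(Ω₂)=0.00698 + 0.28271j
  term(m=+2) = 0.00511 - 0.00948j   from Y*(Ω₁)=-0.09042 + 0.14975j, Y(Ω₂)=-0.06150 + 0.00304j
Total Σ_m = 0.29402 + 0.00000j. Multiply by 2.513274: 0.73896 + 0.00000j. P_2(cos γ) = 0.738956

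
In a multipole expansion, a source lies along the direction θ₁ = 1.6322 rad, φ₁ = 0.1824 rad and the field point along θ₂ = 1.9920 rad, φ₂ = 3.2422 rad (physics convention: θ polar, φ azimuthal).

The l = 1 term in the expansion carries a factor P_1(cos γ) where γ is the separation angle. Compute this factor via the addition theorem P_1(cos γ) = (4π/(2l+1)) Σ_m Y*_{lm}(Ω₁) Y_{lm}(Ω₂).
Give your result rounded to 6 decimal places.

-0.882743

Term-by-term m-sum for l=1 (normalisation 4π/3 = 4.188790):
  [-1]  conj(Y_{1,-1})(Ω₁) = 0.33912 + 0.06255j ; Y_{1,-1}(Ω₂) = -0.31370 + 0.03167j ; Δ = -0.10836 - 0.00888j
  [+0]  conj(Y_{1,0})(Ω₁) = -0.02998 + 0.00000j ; Y_{1,0}(Ω₂) = -0.19977 + 0.00000j ; Δ = 0.00599 + 0.00000j
  [+1]  conj(Y_{1,1})(Ω₁) = -0.33912 + 0.06255j ; Y_{1,1}(Ω₂) = 0.31370 + 0.03167j ; Δ = -0.10836 + 0.00888j
Accumulated sum -0.21074 + 0.00000j; after 4π/(2l+1) scaling, -0.88274 + 0.00000j ⇒ P_1 = -0.882743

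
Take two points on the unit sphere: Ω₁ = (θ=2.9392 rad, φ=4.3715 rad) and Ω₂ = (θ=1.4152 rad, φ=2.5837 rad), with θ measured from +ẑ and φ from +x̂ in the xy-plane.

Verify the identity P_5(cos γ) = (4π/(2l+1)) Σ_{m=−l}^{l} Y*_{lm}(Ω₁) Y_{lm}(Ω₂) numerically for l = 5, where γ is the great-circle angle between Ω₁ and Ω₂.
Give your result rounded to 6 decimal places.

-0.302556

Summing Y*_{l m}(θ₁,φ₁)·Y_{l m}(θ₂,φ₂) over m ∈ [−5, 5]; prefactor 4π/(2·5+1) = 1.142397:
  m=-5: -0.00015 + 0.00002j × 0.40997 - 0.15064j = -0.00006 + 0.00003j  (running Σ = -0.00006 + 0.00003j)
  m=-4: -0.00048 + 0.00230j × -0.13297 + 0.17105j = -0.00033 - 0.00039j  (running Σ = -0.00039 - 0.00036j)
  m=-3: 0.01831 + 0.01118j × -0.02685 + 0.26008j = -0.00340 + 0.00446j  (running Σ = -0.00379 + 0.00411j)
  m=-2: 0.09786 - 0.07942j × -0.10453 - 0.21366j = -0.02720 - 0.01261j  (running Σ = -0.03099 - 0.00850j)
  m=-1: -0.14858 - 0.41884j × -0.18143 - 0.11322j = -0.02046 + 0.09281j  (running Σ = -0.05145 + 0.08431j)
  m=0: -0.66906 + 0.00000j × 0.24205 + 0.00000j = -0.16194 + 0.00000j  (running Σ = -0.21339 + 0.08431j)
  m=1: 0.14858 - 0.41884j × 0.18143 - 0.11322j = -0.02046 - 0.09281j  (running Σ = -0.23386 - 0.00850j)
  m=2: 0.09786 + 0.07942j × -0.10453 + 0.21366j = -0.02720 + 0.01261j  (running Σ = -0.26106 + 0.00411j)
  m=3: -0.01831 + 0.01118j × 0.02685 + 0.26008j = -0.00340 - 0.00446j  (running Σ = -0.26446 - 0.00036j)
  m=4: -0.00048 - 0.00230j × -0.13297 - 0.17105j = -0.00033 + 0.00039j  (running Σ = -0.26478 + 0.00003j)
  m=5: 0.00015 + 0.00002j × -0.40997 - 0.15064j = -0.00006 - 0.00003j  (running Σ = -0.26484 + 0.00000j)
Total Σ_m = -0.26484 + 0.00000j. Multiply by 1.142397: -0.30256 + 0.00000j. P_5(cos γ) = -0.302556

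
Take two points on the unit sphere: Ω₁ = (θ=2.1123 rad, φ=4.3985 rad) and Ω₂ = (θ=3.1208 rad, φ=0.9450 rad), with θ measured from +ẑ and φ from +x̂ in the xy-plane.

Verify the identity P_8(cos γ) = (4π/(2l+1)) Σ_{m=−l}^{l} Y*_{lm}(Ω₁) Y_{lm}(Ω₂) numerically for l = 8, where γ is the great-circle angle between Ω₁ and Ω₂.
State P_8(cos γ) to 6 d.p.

Summing Y*_{l m}(θ₁,φ₁)·Y_{l m}(θ₂,φ₂) over m ∈ [−8, 8]; prefactor 4π/(2·8+1) = 0.739198:
  m=-8: -0.12107 - 0.08836j × 0.00000 - 0.00000j = -0.00000 + 0.00000j  (running Σ = -0.00000 + 0.00000j)
  m=-7: -0.29213 + 0.21140j × -0.00000 + 0.00000j = 0.00000 - 0.00000j  (running Σ = 0.00000 - 0.00000j)
  m=-6: 0.13680 + 0.42338j × 0.00000 + 0.00000j = -0.00000 + 0.00000j  (running Σ = -0.00000 + 0.00000j)
  m=-5: 0.19076 + 0.00026j × -0.00000 - 0.00000j = -0.00000 - 0.00000j  (running Σ = -0.00000 - 0.00000j)
  m=-4: -0.07464 + 0.22889j × -0.00000 + 0.00000j = -0.00000 - 0.00000j  (running Σ = -0.00000 - 0.00000j)
  m=-3: 0.26451 + 0.19251j × 0.00012 + 0.00004j = 0.00002 + 0.00003j  (running Σ = 0.00002 + 0.00003j)
  m=-2: -0.06817 + 0.04947j × -0.00140 - 0.00423j = 0.00030 + 0.00022j  (running Σ = 0.00033 + 0.00025j)
  m=-1: 0.10556 + 0.32518j × -0.05987 + 0.08284j = -0.03326 - 0.01072j  (running Σ = -0.03293 - 0.01047j)
  m=0: -0.03458 + 0.00000j × 1.15407 + 0.00000j = -0.03991 + 0.00000j  (running Σ = -0.07284 - 0.01047j)
  m=1: -0.10556 + 0.32518j × 0.05987 + 0.08284j = -0.03326 + 0.01072j  (running Σ = -0.10609 + 0.00025j)
  m=2: -0.06817 - 0.04947j × -0.00140 + 0.00423j = 0.00030 - 0.00022j  (running Σ = -0.10579 + 0.00003j)
  m=3: -0.26451 + 0.19251j × -0.00012 + 0.00004j = 0.00002 - 0.00003j  (running Σ = -0.10576 - 0.00000j)
  m=4: -0.07464 - 0.22889j × -0.00000 - 0.00000j = -0.00000 + 0.00000j  (running Σ = -0.10576 - 0.00000j)
  m=5: -0.19076 + 0.00026j × 0.00000 - 0.00000j = -0.00000 + 0.00000j  (running Σ = -0.10576 + 0.00000j)
  m=6: 0.13680 - 0.42338j × 0.00000 - 0.00000j = -0.00000 - 0.00000j  (running Σ = -0.10576 - 0.00000j)
  m=7: 0.29213 + 0.21140j × 0.00000 + 0.00000j = 0.00000 + 0.00000j  (running Σ = -0.10576 + 0.00000j)
  m=8: -0.12107 + 0.08836j × 0.00000 + 0.00000j = -0.00000 - 0.00000j  (running Σ = -0.10576 + 0.00000j)
Total Σ_m = -0.10576 + 0.00000j. Multiply by 0.739198: -0.07818 + 0.00000j. P_8(cos γ) = -0.078181

-0.078181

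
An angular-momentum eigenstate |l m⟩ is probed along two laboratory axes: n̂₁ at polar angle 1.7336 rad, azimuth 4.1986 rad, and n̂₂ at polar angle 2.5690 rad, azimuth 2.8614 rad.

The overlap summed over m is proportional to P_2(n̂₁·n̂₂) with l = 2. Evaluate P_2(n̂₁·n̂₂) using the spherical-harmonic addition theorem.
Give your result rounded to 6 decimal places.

-0.398606

Expand P_2 via completeness: Σ_{m} conj(Y_{2,m}) at Ω₁ times Y_{2,m} at Ω₂ —
  m=-2: Y*=-0.194417+0.321983i  Y=+0.096051+0.060271i  product -0.038080+0.019209i
  m=-1: Y*=+0.060729+0.107610i  Y=+0.338093+0.097291i  product +0.010063+0.042290i
  m=+0: Y*=-0.290534-0.000000i  Y=+0.353023+0.000000i  product -0.102565-0.000000i
  m=+1: Y*=-0.060729+0.107610i  Y=-0.338093+0.097291i  product +0.010063-0.042290i
  m=+2: Y*=-0.194417-0.321983i  Y=+0.096051-0.060271i  product -0.038080-0.019209i
Total Σ_m = -0.158600+0.000000i. Multiply by 2.513274: -0.398606+0.000000i. P_2(cos γ) = -0.398606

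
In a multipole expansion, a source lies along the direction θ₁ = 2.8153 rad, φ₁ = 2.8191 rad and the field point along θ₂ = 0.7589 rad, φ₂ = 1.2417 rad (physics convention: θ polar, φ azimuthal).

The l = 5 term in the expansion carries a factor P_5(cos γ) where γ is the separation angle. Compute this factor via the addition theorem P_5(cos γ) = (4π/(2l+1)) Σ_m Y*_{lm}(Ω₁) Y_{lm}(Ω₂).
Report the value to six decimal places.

Term-by-term m-sum for l=5 (normalisation 4π/11 = 1.142397):
  m=-5: 0.00007 + 0.00157j × 0.07141 + 0.00534j = -0.00000 + 0.00011j  (running Σ = -0.00000 + 0.00011j)
  m=-4: -0.00407 + 0.01410j × 0.06010 + 0.23110j = -0.00350 - 0.00009j  (running Σ = -0.00351 + 0.00002j)
  m=-3: -0.04573 + 0.06638j × -0.35167 + 0.23217j = 0.00067 - 0.03396j  (running Σ = -0.00283 - 0.03394j)
  m=-2: -0.22298 + 0.16775j × -0.26693 - 0.20639j = 0.09414 + 0.00124j  (running Σ = 0.09131 - 0.03270j)
  m=-1: -0.52043 + 0.17390j × -0.03917 + 0.11468j = 0.00044 - 0.06650j  (running Σ = 0.09175 - 0.09919j)
  m=0: -0.32253 + 0.00000j × -0.37263 + 0.00000j = 0.12019 + 0.00000j  (running Σ = 0.21193 - 0.09919j)
  m=1: 0.52043 + 0.17390j × 0.03917 + 0.11468j = 0.00044 + 0.06650j  (running Σ = 0.21237 - 0.03270j)
  m=2: -0.22298 - 0.16775j × -0.26693 + 0.20639j = 0.09414 - 0.00124j  (running Σ = 0.30651 - 0.03394j)
  m=3: 0.04573 + 0.06638j × 0.35167 + 0.23217j = 0.00067 + 0.03396j  (running Σ = 0.30719 + 0.00002j)
  m=4: -0.00407 - 0.01410j × 0.06010 - 0.23110j = -0.00350 + 0.00009j  (running Σ = 0.30368 + 0.00011j)
  m=5: -0.00007 + 0.00157j × -0.07141 + 0.00534j = -0.00000 - 0.00011j  (running Σ = 0.30368 + 0.00000j)
Σ over m = 0.30368 + 0.00000j; ×(4π/11) → 0.34692 + 0.00000j. Real part: 0.346922

0.346922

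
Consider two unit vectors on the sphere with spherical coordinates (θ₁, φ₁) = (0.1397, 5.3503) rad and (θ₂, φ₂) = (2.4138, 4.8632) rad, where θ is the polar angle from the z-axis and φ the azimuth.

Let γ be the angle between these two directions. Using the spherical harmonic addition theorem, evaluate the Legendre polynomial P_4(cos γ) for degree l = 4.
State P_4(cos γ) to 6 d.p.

-0.428510

Expand P_4 via completeness: Σ_{m} conj(Y_{4,m}) at Ω₁ times Y_{4,m} at Ω₂ —
  m=-4: -0.00014 + 0.00009j × 0.07136 - 0.04916j = -0.00001 + 0.00001j  (running Σ = -0.00001 + 0.00001j)
  m=-3: -0.00315 - 0.00113j × 0.12027 + 0.24743j = -0.00010 - 0.00092j  (running Σ = -0.00011 - 0.00090j)
  m=-2: -0.01106 - 0.03639j × -0.41025 + 0.12763j = 0.00918 + 0.01352j  (running Σ = 0.00908 + 0.01262j)
  m=-1: 0.15012 - 0.20251j × -0.03186 - 0.20962j = -0.04723 - 0.02502j  (running Σ = -0.03816 - 0.01240j)
  m=0: 0.76563 + 0.00000j × -0.30117 + 0.00000j = -0.23058 + 0.00000j  (running Σ = -0.26874 - 0.01240j)
  m=1: -0.15012 - 0.20251j × 0.03186 - 0.20962j = -0.04723 + 0.02502j  (running Σ = -0.31597 + 0.01262j)
  m=2: -0.01106 + 0.03639j × -0.41025 - 0.12763j = 0.00918 - 0.01352j  (running Σ = -0.30679 - 0.00090j)
  m=3: 0.00315 - 0.00113j × -0.12027 + 0.24743j = -0.00010 + 0.00092j  (running Σ = -0.30689 + 0.00001j)
  m=4: -0.00014 - 0.00009j × 0.07136 + 0.04916j = -0.00001 - 0.00001j  (running Σ = -0.30690 + 0.00000j)
Total Σ_m = -0.30690 + 0.00000j. Multiply by 1.396263: -0.42851 + 0.00000j. P_4(cos γ) = -0.428510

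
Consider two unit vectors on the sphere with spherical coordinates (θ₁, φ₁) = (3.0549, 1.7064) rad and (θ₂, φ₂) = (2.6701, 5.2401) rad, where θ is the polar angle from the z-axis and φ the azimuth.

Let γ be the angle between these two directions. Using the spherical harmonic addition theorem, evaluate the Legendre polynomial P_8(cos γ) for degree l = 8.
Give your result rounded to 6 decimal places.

Addition theorem: P_8(cos γ) = (4π/17) Σ_m Y*_{lm}(Ω₁) Y_{lm}(Ω₂), m = −8…8:
  [-8]  conj(Y_{8,-8})(Ω₁) = +0.000000+0.000000i ; Y_{8,-8}(Ω₂) = -0.000440+0.000824i ; Δ = -0.000000-0.000000i
  [-7]  conj(Y_{8,-7})(Ω₁) = -0.000000+0.000000i ; Y_{8,-7}(Ω₂) = -0.003844-0.006237i ; Δ = +0.000000+0.000000i
  [-6]  conj(Y_{8,-6})(Ω₁) = -0.000002-0.000002i ; Y_{8,-6}(Ω₂) = +0.036037-0.000889i ; Δ = -0.000000-0.000000i
  [-5]  conj(Y_{8,-5})(Ω₁) = +0.000029-0.000036i ; Y_{8,-5}(Ω₂) = -0.060129+0.109276i ; Δ = +0.000002+0.000005i
  [-4]  conj(Y_{8,-4})(Ω₁) = +0.000639+0.000385i ; Y_{8,-4}(Ω₂) = -0.157777-0.263183i ; Δ = +0.000001-0.000229i
  [-3]  conj(Y_{8,-3})(Ω₁) = -0.003489+0.008099i ; Y_{8,-3}(Ω₂) = +0.505441-0.006236i ; Δ = -0.001713+0.004115i
  [-2]  conj(Y_{8,-2})(Ω₁) = -0.071514-0.019885i ; Y_{8,-2}(Ω₂) = -0.216687+0.382545i ; Δ = +0.023103-0.023048i
  [-1]  conj(Y_{8,-1})(Ω₁) = +0.054042-0.396087i ; Y_{8,-1}(Ω₂) = +0.039557+0.067868i ; Δ = +0.029020-0.012000i
  [+0]  conj(Y_{8,0})(Ω₁) = +1.010955-0.000000i ; Y_{8,0}(Ω₂) = -0.469819+0.000000i ; Δ = -0.474966+0.000000i
  [+1]  conj(Y_{8,1})(Ω₁) = -0.054042-0.396087i ; Y_{8,1}(Ω₂) = -0.039557+0.067868i ; Δ = +0.029020+0.012000i
  [+2]  conj(Y_{8,2})(Ω₁) = -0.071514+0.019885i ; Y_{8,2}(Ω₂) = -0.216687-0.382545i ; Δ = +0.023103+0.023048i
  [+3]  conj(Y_{8,3})(Ω₁) = +0.003489+0.008099i ; Y_{8,3}(Ω₂) = -0.505441-0.006236i ; Δ = -0.001713-0.004115i
  [+4]  conj(Y_{8,4})(Ω₁) = +0.000639-0.000385i ; Y_{8,4}(Ω₂) = -0.157777+0.263183i ; Δ = +0.000001+0.000229i
  [+5]  conj(Y_{8,5})(Ω₁) = -0.000029-0.000036i ; Y_{8,5}(Ω₂) = +0.060129+0.109276i ; Δ = +0.000002-0.000005i
  [+6]  conj(Y_{8,6})(Ω₁) = -0.000002+0.000002i ; Y_{8,6}(Ω₂) = +0.036037+0.000889i ; Δ = -0.000000+0.000000i
  [+7]  conj(Y_{8,7})(Ω₁) = +0.000000+0.000000i ; Y_{8,7}(Ω₂) = +0.003844-0.006237i ; Δ = +0.000000-0.000000i
  [+8]  conj(Y_{8,8})(Ω₁) = +0.000000-0.000000i ; Y_{8,8}(Ω₂) = -0.000440-0.000824i ; Δ = -0.000000+0.000000i
Total Σ_m = -0.374141+0.000000i. Multiply by 0.739198: -0.276565+0.000000i. P_8(cos γ) = -0.276565

-0.276565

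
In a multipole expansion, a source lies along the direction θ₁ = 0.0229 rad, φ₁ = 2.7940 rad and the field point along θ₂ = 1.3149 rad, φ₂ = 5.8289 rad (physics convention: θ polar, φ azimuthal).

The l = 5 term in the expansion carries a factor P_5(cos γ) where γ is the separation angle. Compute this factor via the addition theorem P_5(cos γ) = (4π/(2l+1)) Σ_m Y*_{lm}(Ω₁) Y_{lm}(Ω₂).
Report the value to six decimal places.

0.330461

Summing Y*_{l m}(θ₁,φ₁)·Y_{l m}(θ₂,φ₂) over m ∈ [−5, 5]; prefactor 4π/(2·5+1) = 1.142397:
  term(m=-5) = -0.00000 - 0.00000j   from Y*(Ω₁)=0.00000 + 0.00000j, Y(Ω₂)=-0.25358 + 0.30067j
  term(m=-4) = 0.00000 + 0.00000j   from Y*(Ω₁)=0.00000 - 0.00000j, Y(Ω₂)=-0.07936 + 0.31560j
  term(m=-3) = 0.00000 + 0.00000j   from Y*(Ω₁)=-0.00002 + 0.00003j, Y(Ω₂)=-0.02738 - 0.12977j
  term(m=-2) = -0.00056 - 0.00012j   from Y*(Ω₁)=0.00136 - 0.00114j, Y(Ω₂)=-0.19942 - 0.25577j
  term(m=-1) = -0.00341 - 0.00037j   from Y*(Ω₁)=-0.05506 + 0.01995j, Y(Ω₂)=0.05270 + 0.02573j
  term(m=+0) = 0.29722 + 0.00000j   from Y*(Ω₁)=0.93193 + 0.00000j, Y(Ω₂)=0.31893 + 0.00000j
  term(m=+1) = -0.00341 + 0.00037j   from Y*(Ω₁)=0.05506 + 0.01995j, Y(Ω₂)=-0.05270 + 0.02573j
  term(m=+2) = -0.00056 + 0.00012j   from Y*(Ω₁)=0.00136 + 0.00114j, Y(Ω₂)=-0.19942 + 0.25577j
  term(m=+3) = 0.00000 - 0.00000j   from Y*(Ω₁)=0.00002 + 0.00003j, Y(Ω₂)=0.02738 - 0.12977j
  term(m=+4) = 0.00000 - 0.00000j   from Y*(Ω₁)=0.00000 + 0.00000j, Y(Ω₂)=-0.07936 - 0.31560j
  term(m=+5) = -0.00000 + 0.00000j   from Y*(Ω₁)=-0.00000 + 0.00000j, Y(Ω₂)=0.25358 + 0.30067j
Total Σ_m = 0.28927 + 0.00000j. Multiply by 1.142397: 0.33046 + 0.00000j. P_5(cos γ) = 0.330461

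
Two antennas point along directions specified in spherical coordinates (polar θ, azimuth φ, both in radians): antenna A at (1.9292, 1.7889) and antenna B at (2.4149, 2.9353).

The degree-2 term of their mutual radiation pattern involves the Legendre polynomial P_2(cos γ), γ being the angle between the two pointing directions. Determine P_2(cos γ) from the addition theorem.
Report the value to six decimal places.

Term-by-term m-sum for l=2 (normalisation 4π/5 = 2.513274):
  m=-2: (-0.307025, -0.143121) × (0.156205, 0.068372) = (-0.038173, -0.043348)  (running Σ = (-0.038173, -0.043348))
  m=-1: (0.054911, -0.247763) × (0.375481, 0.078577) = (0.040087, -0.088715)  (running Σ = (0.001913, -0.132064))
  m=0: (-0.198968, -0.000000) × (0.213114, 0.000000) = (-0.042403, -0.000000)  (running Σ = (-0.040489, -0.132064))
  m=1: (-0.054911, -0.247763) × (-0.375481, 0.078577) = (0.040087, 0.088715)  (running Σ = (-0.000403, -0.043348))
  m=2: (-0.307025, 0.143121) × (0.156205, -0.068372) = (-0.038173, 0.043348)  (running Σ = (-0.038576, 0.000000))
Σ over m = (-0.038576, 0.000000); ×(4π/5) → (-0.096952, 0.000000). Real part: -0.096952

-0.096952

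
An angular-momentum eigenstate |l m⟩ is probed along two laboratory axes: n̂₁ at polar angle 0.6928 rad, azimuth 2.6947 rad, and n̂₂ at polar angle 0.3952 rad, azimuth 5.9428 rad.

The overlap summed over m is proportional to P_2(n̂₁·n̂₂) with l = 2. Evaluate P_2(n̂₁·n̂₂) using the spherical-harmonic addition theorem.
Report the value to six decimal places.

Summing Y*_{l m}(θ₁,φ₁)·Y_{l m}(θ₂,φ₂) over m ∈ [−2, 2]; prefactor 4π/(2·2+1) = 2.513274:
  m=-2: (0.098714, -0.122820) × (0.044491, 0.036035) = (0.008818, -0.001907)  (running Σ = (0.008818, -0.001907))
  m=-1: (-0.342383, 0.164080) × (0.258751, 0.091642) = (-0.103629, 0.011079)  (running Σ = (-0.094811, 0.009172))
  m=0: (0.244810, -0.000000) × (0.490542, 0.000000) = (0.120089, 0.000000)  (running Σ = (0.025279, 0.009172))
  m=1: (0.342383, 0.164080) × (-0.258751, 0.091642) = (-0.103629, -0.011079)  (running Σ = (-0.078350, -0.001907))
  m=2: (0.098714, 0.122820) × (0.044491, -0.036035) = (0.008818, 0.001907)  (running Σ = (-0.069532, 0.000000))
Accumulated sum (-0.069532, 0.000000); after 4π/(2l+1) scaling, (-0.174754, 0.000000) ⇒ P_2 = -0.174754

-0.174754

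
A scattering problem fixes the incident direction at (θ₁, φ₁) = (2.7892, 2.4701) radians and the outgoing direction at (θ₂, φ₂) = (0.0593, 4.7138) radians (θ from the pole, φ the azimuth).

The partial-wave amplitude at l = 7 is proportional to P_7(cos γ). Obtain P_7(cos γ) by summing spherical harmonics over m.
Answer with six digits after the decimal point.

Expand P_7 via completeness: Σ_{m} conj(Y_{7,m}) at Ω₁ times Y_{7,m} at Ω₂ —
  m=-7: Y*=(0.000003, -0.000292)  Y=(-0.000000, -0.000000)  product (-0.000000, -0.000000)
  m=-6: Y*=(0.001874, -0.002302)  Y=(-0.000000, 0.000000)  product (-0.000000, 0.000000)
  m=-5: Y*=(0.018347, -0.004023)  Y=(0.000000, 0.000003)  product (0.000000, 0.000000)
  m=-4: Y*=(0.074177, 0.036347)  Y=(0.000090, -0.000001)  product (0.000007, 0.000003)
  m=-3: Y*=(0.108998, 0.229332)  Y=(-0.000008, -0.001825)  product (0.000418, -0.000201)
  m=-2: Y*=(-0.114820, 0.495263)  Y=(-0.025993, 0.000073)  product (0.002948, -0.012882)
  m=-1: Y*=(-0.397866, 0.316178)  Y=(0.000334, 0.236566)  product (-0.074930, -0.094016)
  m=+0: Y*=(0.129898, -0.000000)  Y=(1.039412, 0.000000)  product (0.135018, 0.000000)
  m=+1: Y*=(0.397866, 0.316178)  Y=(-0.000334, 0.236566)  product (-0.074930, 0.094016)
  m=+2: Y*=(-0.114820, -0.495263)  Y=(-0.025993, -0.000073)  product (0.002948, 0.012882)
  m=+3: Y*=(-0.108998, 0.229332)  Y=(0.000008, -0.001825)  product (0.000418, 0.000201)
  m=+4: Y*=(0.074177, -0.036347)  Y=(0.000090, 0.000001)  product (0.000007, -0.000003)
  m=+5: Y*=(-0.018347, -0.004023)  Y=(-0.000000, 0.000003)  product (0.000000, -0.000000)
  m=+6: Y*=(0.001874, 0.002302)  Y=(-0.000000, -0.000000)  product (-0.000000, -0.000000)
  m=+7: Y*=(-0.000003, -0.000292)  Y=(0.000000, -0.000000)  product (-0.000000, 0.000000)
Total Σ_m = (-0.008097, -0.000000). Multiply by 0.837758: (-0.006783, -0.000000). P_7(cos γ) = -0.006783

-0.006783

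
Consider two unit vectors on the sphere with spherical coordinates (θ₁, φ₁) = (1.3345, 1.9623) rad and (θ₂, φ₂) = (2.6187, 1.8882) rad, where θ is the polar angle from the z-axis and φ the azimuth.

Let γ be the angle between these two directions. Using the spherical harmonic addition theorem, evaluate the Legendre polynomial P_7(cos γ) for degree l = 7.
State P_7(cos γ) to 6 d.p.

Summing Y*_{l m}(θ₁,φ₁)·Y_{l m}(θ₂,φ₂) over m ∈ [−7, 7]; prefactor 4π/(2·7+1) = 0.837758:
  m=-7: (0.160266, 0.377940) × (0.003081, -0.002347) = (0.001381, 0.000788)  (running Σ = (0.001381, 0.000788))
  m=-6: (0.259650, -0.263402) × (-0.008233, -0.023756) = (-0.008395, -0.004000)  (running Σ = (-0.007014, -0.003211))
  m=-5: (0.084873, 0.034563) × (-0.099797, 0.001619) = (-0.008526, -0.003312)  (running Σ = (-0.015540, -0.006523))
  m=-4: (-0.001679, -0.351097) × (-0.079274, 0.255203) = (0.089734, 0.027404)  (running Σ = (0.074194, 0.020881))
  m=-3: (-0.017593, 0.007361) × (0.381978, 0.271883) = (-0.008722, -0.001971)  (running Σ = (0.065472, 0.018910))
  m=-2: (-0.230688, -0.229588) × (0.353893, -0.260644) = (-0.141480, -0.021122)  (running Σ = (-0.076008, -0.002212))
  m=-1: (-0.023280, 0.056394) × (0.011267, 0.034298) = (-0.002197, -0.000163)  (running Σ = (-0.078204, -0.002375))
  m=0: (-0.315674, -0.000000) × (0.448336, 0.000000) = (-0.141528, -0.000000)  (running Σ = (-0.219732, -0.002375))
  m=1: (0.023280, 0.056394) × (-0.011267, 0.034298) = (-0.002197, 0.000163)  (running Σ = (-0.221929, -0.002212))
  m=2: (-0.230688, 0.229588) × (0.353893, 0.260644) = (-0.141480, 0.021122)  (running Σ = (-0.363408, 0.018910))
  m=3: (0.017593, 0.007361) × (-0.381978, 0.271883) = (-0.008722, 0.001971)  (running Σ = (-0.372130, 0.020881))
  m=4: (-0.001679, 0.351097) × (-0.079274, -0.255203) = (0.089734, -0.027404)  (running Σ = (-0.282396, -0.006523))
  m=5: (-0.084873, 0.034563) × (0.099797, 0.001619) = (-0.008526, 0.003312)  (running Σ = (-0.290922, -0.003211))
  m=6: (0.259650, 0.263402) × (-0.008233, 0.023756) = (-0.008395, 0.004000)  (running Σ = (-0.299317, 0.000788))
  m=7: (-0.160266, 0.377940) × (-0.003081, -0.002347) = (0.001381, -0.000788)  (running Σ = (-0.297937, 0.000000))
Accumulated sum (-0.297937, 0.000000); after 4π/(2l+1) scaling, (-0.249599, 0.000000) ⇒ P_7 = -0.249599

-0.249599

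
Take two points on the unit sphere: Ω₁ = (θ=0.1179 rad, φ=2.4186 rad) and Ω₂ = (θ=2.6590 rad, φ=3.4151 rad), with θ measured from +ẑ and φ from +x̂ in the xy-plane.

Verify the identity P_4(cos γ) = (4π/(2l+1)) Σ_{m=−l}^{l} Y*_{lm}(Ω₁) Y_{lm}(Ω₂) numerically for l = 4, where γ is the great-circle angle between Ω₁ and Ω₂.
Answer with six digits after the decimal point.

Addition theorem: P_4(cos γ) = (4π/9) Σ_m Y*_{lm}(Ω₁) Y_{lm}(Ω₂), m = −4…4:
  m=-4: -0.000082-0.000021i × +0.009420-0.018237i = -0.000001+0.000001i  (running Σ = -0.000001+0.000001i)
  m=-3: +0.001139+0.001672i × +0.075557-0.081061i = +0.000222+0.000034i  (running Σ = +0.000220+0.000035i)
  m=-2: +0.003401-0.027110i × +0.276431-0.168348i = -0.003624-0.008067i  (running Σ = -0.003403-0.008031i)
  m=-1: -0.161734+0.142710i × +0.466698-0.130927i = -0.056796+0.087778i  (running Σ = -0.060200+0.079746i)
  m=0: +0.788447-0.000000i × +0.106706+0.000000i = +0.084132+0.000000i  (running Σ = +0.023933+0.079746i)
  m=1: +0.161734+0.142710i × -0.466698-0.130927i = -0.056796-0.087778i  (running Σ = -0.032864-0.008031i)
  m=2: +0.003401+0.027110i × +0.276431+0.168348i = -0.003624+0.008067i  (running Σ = -0.036487+0.000035i)
  m=3: -0.001139+0.001672i × -0.075557-0.081061i = +0.000222-0.000034i  (running Σ = -0.036266+0.000001i)
  m=4: -0.000082+0.000021i × +0.009420+0.018237i = -0.000001-0.000001i  (running Σ = -0.036267-0.000000i)
Σ over m = -0.036267-0.000000i; ×(4π/9) → -0.050638-0.000000i. Real part: -0.050638

-0.050638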